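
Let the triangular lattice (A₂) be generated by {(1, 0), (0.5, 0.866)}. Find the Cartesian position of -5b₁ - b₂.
(-5.5, -0.866)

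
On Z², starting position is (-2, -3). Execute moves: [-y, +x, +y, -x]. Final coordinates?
(-2, -3)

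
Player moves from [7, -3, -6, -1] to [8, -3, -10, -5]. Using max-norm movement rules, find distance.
4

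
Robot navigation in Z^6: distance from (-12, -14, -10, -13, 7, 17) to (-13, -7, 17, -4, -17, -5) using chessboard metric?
27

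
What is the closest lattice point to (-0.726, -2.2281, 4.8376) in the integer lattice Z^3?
(-1, -2, 5)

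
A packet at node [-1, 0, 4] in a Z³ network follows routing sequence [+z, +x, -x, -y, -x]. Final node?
(-2, -1, 5)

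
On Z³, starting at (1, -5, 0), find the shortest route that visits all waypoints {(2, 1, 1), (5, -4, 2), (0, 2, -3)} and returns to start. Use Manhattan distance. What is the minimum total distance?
34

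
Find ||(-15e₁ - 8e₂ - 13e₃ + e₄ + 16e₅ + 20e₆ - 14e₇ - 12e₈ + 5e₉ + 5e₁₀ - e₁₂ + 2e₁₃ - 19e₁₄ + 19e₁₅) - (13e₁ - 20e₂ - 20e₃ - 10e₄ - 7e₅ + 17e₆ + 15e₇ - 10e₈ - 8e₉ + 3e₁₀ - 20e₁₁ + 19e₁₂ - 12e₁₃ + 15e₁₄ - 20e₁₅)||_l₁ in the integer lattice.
257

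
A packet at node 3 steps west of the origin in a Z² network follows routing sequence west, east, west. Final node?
(-4, 0)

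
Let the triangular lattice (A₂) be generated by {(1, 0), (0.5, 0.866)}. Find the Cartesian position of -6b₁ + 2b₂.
(-5, 1.732)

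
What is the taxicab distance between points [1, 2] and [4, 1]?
4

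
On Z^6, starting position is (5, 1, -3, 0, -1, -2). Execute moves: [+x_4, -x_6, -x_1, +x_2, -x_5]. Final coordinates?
(4, 2, -3, 1, -2, -3)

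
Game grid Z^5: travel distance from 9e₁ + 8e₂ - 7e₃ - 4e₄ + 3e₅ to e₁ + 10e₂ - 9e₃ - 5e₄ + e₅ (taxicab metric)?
15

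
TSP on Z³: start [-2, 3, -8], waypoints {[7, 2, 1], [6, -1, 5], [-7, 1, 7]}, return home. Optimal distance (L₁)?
66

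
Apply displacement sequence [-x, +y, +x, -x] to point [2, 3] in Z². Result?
(1, 4)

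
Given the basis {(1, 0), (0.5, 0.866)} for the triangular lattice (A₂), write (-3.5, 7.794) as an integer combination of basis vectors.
-8b₁ + 9b₂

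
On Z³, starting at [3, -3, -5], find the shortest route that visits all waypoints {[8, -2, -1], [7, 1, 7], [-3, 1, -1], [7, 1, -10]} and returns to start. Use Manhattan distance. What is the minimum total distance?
70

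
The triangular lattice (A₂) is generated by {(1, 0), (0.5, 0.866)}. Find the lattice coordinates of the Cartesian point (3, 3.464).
b₁ + 4b₂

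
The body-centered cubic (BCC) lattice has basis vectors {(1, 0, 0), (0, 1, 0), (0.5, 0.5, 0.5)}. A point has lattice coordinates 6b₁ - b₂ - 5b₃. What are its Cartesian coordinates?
(3.5, -3.5, -2.5)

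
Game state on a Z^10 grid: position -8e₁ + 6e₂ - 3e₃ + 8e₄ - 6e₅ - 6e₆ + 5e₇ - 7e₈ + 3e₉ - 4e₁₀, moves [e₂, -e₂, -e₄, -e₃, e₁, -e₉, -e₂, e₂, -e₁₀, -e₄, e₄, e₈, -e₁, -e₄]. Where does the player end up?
(-8, 6, -4, 6, -6, -6, 5, -6, 2, -5)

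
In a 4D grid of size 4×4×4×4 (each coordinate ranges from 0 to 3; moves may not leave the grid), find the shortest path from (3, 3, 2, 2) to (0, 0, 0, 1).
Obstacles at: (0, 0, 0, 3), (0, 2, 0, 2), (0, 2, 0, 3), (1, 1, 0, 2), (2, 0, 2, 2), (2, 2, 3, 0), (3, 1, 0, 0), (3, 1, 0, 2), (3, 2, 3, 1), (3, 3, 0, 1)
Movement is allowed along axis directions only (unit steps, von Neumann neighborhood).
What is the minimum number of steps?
9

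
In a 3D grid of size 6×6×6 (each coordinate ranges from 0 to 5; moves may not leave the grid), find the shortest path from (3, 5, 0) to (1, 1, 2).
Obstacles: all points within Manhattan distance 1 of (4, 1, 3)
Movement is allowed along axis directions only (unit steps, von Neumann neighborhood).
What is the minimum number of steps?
8
(one shortest path: (3, 5, 0) → (2, 5, 0) → (1, 5, 0) → (1, 4, 0) → (1, 3, 0) → (1, 2, 0) → (1, 1, 0) → (1, 1, 1) → (1, 1, 2))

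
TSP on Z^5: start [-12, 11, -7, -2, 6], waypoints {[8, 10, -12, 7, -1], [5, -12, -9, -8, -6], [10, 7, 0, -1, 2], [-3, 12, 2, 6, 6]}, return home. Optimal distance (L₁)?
194
(one optimal route: (-12, 11, -7, -2, 6) → (5, -12, -9, -8, -6) → (8, 10, -12, 7, -1) → (10, 7, 0, -1, 2) → (-3, 12, 2, 6, 6) → (-12, 11, -7, -2, 6))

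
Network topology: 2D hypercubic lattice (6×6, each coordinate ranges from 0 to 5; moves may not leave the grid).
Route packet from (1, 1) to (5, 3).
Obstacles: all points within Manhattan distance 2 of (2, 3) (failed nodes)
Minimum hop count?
8
(one shortest path: (1, 1) → (1, 0) → (2, 0) → (3, 0) → (4, 0) → (5, 0) → (5, 1) → (5, 2) → (5, 3))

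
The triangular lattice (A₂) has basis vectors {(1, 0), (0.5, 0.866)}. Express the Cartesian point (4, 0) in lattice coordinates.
4b₁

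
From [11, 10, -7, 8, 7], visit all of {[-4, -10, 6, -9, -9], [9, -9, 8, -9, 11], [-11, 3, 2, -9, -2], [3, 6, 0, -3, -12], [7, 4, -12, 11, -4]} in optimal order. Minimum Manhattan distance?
171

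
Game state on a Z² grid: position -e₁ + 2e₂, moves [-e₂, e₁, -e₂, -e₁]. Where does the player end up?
(-1, 0)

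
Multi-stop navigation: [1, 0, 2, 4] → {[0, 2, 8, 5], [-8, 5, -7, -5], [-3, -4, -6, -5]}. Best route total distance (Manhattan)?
58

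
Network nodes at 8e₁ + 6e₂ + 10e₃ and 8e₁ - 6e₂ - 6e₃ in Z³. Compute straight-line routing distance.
20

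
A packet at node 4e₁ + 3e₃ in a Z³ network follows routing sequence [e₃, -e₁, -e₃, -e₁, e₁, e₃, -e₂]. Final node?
(3, -1, 4)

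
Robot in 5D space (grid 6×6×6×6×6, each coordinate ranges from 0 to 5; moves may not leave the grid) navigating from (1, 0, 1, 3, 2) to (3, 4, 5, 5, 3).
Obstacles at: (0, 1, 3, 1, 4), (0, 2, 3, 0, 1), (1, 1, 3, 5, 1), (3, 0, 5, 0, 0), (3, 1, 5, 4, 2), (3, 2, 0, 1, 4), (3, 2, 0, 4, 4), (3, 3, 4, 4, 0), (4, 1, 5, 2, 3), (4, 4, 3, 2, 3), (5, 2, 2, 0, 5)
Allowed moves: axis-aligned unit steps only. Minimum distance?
13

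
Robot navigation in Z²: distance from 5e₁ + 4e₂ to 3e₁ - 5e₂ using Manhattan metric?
11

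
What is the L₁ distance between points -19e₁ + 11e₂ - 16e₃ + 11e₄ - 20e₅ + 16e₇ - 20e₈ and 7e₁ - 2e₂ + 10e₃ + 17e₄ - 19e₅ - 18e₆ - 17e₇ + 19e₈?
162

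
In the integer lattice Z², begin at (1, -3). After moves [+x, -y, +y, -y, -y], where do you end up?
(2, -5)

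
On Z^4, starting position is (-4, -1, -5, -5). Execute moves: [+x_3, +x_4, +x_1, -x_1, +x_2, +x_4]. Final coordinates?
(-4, 0, -4, -3)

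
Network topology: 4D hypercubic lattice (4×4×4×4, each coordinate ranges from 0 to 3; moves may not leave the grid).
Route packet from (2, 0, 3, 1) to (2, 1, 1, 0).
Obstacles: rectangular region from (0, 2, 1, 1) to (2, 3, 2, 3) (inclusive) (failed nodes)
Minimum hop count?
4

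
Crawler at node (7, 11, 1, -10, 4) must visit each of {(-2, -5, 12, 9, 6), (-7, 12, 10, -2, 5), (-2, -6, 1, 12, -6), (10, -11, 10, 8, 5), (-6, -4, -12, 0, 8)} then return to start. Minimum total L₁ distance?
224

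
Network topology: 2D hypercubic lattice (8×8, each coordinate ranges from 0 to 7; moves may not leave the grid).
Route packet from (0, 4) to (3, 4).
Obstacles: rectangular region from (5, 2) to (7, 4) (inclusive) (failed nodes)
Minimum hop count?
3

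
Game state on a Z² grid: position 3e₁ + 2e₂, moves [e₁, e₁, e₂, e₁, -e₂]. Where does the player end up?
(6, 2)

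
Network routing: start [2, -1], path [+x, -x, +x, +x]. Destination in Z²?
(4, -1)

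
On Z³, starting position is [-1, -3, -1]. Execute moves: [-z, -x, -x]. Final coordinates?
(-3, -3, -2)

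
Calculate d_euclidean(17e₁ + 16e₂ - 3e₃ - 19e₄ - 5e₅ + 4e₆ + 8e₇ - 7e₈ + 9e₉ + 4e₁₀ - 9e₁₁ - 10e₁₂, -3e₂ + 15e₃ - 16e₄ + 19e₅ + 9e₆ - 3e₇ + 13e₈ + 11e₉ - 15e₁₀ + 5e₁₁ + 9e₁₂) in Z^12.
55.0182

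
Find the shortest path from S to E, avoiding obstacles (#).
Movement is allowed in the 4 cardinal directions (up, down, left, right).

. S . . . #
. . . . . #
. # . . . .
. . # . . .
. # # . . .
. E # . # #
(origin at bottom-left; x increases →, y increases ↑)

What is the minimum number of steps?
7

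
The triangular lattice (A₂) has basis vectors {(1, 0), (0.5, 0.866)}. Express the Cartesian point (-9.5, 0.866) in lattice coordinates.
-10b₁ + b₂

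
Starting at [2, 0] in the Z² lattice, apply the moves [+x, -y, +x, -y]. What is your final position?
(4, -2)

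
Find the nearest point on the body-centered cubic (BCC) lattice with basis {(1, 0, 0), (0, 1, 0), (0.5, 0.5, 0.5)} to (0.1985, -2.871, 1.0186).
(0, -3, 1)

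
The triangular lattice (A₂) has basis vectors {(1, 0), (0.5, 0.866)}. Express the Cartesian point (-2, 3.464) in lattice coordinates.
-4b₁ + 4b₂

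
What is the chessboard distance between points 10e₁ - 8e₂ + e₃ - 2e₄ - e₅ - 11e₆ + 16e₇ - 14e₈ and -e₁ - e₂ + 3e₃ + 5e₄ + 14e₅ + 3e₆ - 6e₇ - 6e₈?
22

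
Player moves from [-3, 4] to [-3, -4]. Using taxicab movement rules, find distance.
8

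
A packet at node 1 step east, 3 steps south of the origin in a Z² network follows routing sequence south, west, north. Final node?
(0, -3)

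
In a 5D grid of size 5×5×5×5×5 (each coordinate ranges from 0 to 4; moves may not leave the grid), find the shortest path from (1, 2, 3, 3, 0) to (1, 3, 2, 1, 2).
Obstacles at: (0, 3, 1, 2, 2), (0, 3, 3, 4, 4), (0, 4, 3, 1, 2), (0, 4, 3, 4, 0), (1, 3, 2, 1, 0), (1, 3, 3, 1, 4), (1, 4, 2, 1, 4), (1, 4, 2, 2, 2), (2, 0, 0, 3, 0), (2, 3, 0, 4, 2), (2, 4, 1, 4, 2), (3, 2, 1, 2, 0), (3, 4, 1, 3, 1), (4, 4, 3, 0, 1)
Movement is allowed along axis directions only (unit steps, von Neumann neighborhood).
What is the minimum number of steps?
6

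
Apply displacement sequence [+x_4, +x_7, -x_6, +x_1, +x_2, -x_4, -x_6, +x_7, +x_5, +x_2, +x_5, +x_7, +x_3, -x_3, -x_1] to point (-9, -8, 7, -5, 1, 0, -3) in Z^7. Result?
(-9, -6, 7, -5, 3, -2, 0)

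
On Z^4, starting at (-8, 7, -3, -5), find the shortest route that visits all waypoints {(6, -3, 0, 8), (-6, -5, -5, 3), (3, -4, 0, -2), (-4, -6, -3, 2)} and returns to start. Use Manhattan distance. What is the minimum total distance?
94
(one optimal route: (-8, 7, -3, -5) → (-6, -5, -5, 3) → (-4, -6, -3, 2) → (6, -3, 0, 8) → (3, -4, 0, -2) → (-8, 7, -3, -5))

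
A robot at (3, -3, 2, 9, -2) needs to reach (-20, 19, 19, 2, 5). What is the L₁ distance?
76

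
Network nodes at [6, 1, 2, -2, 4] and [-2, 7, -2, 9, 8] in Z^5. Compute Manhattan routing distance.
33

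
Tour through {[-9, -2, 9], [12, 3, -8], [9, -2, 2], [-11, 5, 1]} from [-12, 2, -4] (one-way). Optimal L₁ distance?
69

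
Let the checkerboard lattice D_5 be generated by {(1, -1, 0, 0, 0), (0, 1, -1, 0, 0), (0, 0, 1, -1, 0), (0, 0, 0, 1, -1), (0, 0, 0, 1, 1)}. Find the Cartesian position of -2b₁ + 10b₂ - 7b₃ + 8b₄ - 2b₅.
(-2, 12, -17, 13, -10)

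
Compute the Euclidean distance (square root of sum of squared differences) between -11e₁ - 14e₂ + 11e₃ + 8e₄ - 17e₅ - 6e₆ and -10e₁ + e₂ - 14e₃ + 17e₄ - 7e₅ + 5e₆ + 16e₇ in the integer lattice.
37.5366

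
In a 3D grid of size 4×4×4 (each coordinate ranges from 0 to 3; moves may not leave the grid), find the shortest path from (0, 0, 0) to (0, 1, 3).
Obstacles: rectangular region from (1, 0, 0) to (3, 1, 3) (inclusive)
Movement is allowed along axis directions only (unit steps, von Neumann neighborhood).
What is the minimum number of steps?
4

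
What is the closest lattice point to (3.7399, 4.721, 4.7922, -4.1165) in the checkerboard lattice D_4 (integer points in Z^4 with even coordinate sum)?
(4, 5, 5, -4)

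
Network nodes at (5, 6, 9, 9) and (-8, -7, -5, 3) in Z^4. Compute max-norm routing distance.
14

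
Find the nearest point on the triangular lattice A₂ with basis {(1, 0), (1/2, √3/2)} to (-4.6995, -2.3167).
(-4.5, -2.598)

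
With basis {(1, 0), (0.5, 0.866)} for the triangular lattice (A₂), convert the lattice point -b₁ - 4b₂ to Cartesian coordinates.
(-3, -3.464)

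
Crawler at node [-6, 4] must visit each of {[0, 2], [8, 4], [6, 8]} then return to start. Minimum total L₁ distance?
40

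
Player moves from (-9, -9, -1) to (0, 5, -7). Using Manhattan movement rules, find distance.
29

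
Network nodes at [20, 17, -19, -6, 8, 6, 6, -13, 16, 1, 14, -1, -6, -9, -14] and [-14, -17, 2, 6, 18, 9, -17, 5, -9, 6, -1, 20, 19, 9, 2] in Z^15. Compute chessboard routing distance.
34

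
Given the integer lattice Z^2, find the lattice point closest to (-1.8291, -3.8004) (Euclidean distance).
(-2, -4)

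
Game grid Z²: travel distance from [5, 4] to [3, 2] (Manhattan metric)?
4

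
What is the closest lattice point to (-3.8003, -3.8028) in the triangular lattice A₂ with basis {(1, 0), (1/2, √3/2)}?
(-4, -3.464)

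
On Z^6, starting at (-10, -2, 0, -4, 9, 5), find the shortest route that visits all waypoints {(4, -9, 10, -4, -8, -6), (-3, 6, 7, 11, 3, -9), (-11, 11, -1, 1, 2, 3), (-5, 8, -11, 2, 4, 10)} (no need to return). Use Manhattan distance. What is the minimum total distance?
163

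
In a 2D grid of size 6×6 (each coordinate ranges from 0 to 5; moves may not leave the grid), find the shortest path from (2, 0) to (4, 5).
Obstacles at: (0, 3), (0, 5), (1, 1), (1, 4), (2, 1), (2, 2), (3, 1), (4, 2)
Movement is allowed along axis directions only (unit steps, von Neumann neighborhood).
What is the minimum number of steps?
9
(one shortest path: (2, 0) → (3, 0) → (4, 0) → (5, 0) → (5, 1) → (5, 2) → (5, 3) → (4, 3) → (4, 4) → (4, 5))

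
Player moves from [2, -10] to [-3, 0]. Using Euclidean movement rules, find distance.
11.1803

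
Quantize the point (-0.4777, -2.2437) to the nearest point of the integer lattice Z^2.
(0, -2)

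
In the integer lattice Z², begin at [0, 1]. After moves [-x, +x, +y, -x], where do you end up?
(-1, 2)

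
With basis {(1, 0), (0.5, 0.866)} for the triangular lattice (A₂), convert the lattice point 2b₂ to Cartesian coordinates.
(1, 1.732)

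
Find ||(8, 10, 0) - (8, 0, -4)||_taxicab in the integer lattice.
14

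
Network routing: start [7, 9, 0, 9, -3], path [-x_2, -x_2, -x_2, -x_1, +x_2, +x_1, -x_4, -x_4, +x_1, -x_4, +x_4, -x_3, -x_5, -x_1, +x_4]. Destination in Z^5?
(7, 7, -1, 8, -4)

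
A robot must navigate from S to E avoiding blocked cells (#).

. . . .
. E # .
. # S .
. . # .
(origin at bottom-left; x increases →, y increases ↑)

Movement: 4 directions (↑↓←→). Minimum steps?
6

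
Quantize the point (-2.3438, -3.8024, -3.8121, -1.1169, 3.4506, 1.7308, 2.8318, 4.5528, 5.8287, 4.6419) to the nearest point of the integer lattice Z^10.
(-2, -4, -4, -1, 3, 2, 3, 5, 6, 5)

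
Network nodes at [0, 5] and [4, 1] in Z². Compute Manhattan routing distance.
8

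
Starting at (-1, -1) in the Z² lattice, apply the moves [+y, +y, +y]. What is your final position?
(-1, 2)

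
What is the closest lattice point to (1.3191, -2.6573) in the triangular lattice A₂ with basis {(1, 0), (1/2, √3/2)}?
(1.5, -2.598)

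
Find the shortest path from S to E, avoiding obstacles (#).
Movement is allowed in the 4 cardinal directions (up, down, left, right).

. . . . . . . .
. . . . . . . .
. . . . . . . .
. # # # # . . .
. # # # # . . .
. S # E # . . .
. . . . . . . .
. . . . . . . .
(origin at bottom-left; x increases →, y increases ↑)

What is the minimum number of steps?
4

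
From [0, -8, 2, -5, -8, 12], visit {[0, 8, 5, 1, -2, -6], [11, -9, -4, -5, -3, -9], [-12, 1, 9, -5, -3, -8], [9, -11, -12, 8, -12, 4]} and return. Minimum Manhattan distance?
226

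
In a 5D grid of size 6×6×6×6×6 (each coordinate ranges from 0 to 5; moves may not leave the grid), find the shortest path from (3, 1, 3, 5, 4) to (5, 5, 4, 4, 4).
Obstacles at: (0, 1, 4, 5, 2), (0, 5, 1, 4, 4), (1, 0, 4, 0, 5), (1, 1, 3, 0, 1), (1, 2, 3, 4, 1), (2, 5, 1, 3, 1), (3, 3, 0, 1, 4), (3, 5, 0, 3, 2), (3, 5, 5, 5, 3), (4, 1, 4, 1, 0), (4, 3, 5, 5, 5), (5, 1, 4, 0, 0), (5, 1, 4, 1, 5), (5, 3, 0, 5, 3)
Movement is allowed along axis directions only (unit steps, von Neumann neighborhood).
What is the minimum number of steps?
8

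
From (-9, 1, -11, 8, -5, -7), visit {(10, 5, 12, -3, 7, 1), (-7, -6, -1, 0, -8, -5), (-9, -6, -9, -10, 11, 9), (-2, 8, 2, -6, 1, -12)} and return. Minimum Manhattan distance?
252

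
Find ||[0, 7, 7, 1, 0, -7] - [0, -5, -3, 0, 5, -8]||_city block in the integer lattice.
29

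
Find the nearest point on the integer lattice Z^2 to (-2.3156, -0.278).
(-2, 0)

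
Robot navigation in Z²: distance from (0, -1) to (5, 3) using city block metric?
9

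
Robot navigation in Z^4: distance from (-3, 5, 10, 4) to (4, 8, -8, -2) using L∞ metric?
18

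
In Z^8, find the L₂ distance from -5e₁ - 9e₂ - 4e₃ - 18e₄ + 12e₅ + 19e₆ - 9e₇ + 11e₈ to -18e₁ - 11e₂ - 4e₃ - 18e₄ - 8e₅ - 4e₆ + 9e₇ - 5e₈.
41.0122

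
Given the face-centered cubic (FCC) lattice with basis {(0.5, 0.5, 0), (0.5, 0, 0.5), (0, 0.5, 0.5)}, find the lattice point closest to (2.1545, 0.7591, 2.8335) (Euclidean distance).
(2, 1, 3)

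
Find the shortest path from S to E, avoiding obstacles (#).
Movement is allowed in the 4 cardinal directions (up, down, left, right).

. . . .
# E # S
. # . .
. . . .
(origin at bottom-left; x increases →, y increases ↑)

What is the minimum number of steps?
4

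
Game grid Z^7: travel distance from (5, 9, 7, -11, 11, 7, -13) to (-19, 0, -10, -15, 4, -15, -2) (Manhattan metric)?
94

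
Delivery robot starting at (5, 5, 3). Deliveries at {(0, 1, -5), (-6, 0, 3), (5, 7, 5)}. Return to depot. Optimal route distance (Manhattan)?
56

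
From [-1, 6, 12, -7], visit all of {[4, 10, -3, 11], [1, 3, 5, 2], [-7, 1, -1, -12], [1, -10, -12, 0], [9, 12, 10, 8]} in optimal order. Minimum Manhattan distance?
153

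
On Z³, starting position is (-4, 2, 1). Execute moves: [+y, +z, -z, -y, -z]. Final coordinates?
(-4, 2, 0)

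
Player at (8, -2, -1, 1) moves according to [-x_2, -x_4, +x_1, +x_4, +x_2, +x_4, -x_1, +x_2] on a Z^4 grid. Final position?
(8, -1, -1, 2)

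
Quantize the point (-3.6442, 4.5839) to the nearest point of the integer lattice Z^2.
(-4, 5)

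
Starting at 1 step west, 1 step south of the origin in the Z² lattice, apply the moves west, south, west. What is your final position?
(-3, -2)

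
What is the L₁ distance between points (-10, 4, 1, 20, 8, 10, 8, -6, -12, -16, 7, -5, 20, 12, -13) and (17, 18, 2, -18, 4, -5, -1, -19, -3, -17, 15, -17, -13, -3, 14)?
226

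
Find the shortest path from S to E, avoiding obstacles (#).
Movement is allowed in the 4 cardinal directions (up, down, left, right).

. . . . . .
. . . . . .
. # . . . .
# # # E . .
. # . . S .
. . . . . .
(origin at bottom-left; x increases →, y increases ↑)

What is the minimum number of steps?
2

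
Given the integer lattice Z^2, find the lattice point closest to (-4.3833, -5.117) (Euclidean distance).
(-4, -5)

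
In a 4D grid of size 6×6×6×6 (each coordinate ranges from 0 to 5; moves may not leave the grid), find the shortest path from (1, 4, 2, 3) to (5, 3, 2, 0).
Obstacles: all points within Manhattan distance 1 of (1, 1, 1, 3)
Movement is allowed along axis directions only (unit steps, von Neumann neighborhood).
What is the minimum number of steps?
8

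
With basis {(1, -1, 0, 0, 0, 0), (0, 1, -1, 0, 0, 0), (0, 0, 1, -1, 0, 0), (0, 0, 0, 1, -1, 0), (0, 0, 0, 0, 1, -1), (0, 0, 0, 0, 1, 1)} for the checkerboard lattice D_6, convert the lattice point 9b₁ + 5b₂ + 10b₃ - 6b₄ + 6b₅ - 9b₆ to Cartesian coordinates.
(9, -4, 5, -16, 3, -15)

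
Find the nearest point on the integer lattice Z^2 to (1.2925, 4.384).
(1, 4)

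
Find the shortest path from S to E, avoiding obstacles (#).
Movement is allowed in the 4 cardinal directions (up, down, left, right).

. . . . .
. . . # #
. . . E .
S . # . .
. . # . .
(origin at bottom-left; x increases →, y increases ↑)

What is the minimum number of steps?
4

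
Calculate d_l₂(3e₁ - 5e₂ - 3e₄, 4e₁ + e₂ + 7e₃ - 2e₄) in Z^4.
9.32738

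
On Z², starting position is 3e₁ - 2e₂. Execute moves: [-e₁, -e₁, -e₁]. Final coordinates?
(0, -2)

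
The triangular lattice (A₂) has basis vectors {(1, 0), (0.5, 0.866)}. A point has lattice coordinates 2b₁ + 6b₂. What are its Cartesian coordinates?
(5, 5.196)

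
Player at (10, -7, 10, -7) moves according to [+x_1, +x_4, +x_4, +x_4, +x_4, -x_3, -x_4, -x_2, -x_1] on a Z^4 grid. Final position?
(10, -8, 9, -4)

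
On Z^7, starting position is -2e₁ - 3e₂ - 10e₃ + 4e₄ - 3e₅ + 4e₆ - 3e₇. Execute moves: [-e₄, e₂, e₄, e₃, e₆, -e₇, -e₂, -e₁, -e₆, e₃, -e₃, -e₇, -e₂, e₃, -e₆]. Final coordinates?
(-3, -4, -8, 4, -3, 3, -5)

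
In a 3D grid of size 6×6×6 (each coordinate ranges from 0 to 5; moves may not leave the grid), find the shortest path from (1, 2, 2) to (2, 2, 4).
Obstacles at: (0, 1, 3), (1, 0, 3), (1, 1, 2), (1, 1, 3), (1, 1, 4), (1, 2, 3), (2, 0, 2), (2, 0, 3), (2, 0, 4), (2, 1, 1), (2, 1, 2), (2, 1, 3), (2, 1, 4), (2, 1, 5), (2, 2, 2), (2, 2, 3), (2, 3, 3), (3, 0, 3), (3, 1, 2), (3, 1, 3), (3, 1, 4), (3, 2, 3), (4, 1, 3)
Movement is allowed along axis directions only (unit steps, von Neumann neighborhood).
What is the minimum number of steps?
5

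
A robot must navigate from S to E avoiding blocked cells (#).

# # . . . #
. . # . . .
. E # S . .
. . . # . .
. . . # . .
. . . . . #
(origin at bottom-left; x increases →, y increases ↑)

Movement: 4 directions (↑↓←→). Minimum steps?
10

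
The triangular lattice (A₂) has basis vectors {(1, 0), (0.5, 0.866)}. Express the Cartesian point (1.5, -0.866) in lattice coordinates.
2b₁ - b₂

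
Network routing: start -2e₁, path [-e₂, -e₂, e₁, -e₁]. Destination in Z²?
(-2, -2)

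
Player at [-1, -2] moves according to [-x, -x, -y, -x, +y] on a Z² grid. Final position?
(-4, -2)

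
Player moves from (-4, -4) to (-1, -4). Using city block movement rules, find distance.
3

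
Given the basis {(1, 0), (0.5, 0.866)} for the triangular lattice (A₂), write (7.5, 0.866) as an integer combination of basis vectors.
7b₁ + b₂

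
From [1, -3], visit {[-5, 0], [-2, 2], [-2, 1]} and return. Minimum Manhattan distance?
22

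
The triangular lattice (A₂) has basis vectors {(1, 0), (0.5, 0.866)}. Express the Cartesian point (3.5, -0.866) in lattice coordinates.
4b₁ - b₂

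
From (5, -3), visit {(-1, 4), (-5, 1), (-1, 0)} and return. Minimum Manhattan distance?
34
(one optimal route: (5, -3) → (-1, 4) → (-5, 1) → (-1, 0) → (5, -3))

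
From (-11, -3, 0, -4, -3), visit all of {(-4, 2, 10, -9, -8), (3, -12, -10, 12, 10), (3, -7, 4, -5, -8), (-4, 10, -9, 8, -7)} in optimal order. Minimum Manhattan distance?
150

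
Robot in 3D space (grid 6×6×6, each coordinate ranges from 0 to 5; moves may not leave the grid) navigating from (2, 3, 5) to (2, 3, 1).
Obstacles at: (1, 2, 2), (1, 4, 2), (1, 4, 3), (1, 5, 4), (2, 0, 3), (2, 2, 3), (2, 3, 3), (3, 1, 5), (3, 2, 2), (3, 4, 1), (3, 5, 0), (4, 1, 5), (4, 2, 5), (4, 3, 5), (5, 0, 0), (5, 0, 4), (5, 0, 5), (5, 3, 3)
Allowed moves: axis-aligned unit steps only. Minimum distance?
6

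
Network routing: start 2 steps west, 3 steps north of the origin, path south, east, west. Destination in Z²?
(-2, 2)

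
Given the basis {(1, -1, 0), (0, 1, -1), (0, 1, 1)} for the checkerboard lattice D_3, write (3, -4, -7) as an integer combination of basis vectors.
3b₁ + 3b₂ - 4b₃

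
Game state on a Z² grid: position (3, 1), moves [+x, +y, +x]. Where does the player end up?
(5, 2)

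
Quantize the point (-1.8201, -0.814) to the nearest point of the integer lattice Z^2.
(-2, -1)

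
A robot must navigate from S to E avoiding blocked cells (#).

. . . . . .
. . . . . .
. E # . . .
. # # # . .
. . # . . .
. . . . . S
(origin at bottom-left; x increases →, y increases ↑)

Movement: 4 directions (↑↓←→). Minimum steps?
9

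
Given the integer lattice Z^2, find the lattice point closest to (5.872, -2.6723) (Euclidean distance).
(6, -3)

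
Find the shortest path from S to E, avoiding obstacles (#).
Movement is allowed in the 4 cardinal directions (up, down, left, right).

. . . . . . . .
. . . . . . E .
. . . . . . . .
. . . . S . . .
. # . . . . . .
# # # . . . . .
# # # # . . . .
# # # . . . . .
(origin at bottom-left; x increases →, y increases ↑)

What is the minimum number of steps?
4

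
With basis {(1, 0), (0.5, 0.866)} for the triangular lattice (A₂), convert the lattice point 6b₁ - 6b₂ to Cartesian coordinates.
(3, -5.196)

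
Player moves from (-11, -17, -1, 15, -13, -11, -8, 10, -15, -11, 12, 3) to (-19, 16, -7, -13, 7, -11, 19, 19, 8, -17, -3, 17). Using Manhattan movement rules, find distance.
189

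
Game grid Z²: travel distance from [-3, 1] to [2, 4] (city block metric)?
8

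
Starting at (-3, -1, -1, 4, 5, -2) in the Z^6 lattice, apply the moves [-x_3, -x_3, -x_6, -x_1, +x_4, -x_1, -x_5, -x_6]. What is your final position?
(-5, -1, -3, 5, 4, -4)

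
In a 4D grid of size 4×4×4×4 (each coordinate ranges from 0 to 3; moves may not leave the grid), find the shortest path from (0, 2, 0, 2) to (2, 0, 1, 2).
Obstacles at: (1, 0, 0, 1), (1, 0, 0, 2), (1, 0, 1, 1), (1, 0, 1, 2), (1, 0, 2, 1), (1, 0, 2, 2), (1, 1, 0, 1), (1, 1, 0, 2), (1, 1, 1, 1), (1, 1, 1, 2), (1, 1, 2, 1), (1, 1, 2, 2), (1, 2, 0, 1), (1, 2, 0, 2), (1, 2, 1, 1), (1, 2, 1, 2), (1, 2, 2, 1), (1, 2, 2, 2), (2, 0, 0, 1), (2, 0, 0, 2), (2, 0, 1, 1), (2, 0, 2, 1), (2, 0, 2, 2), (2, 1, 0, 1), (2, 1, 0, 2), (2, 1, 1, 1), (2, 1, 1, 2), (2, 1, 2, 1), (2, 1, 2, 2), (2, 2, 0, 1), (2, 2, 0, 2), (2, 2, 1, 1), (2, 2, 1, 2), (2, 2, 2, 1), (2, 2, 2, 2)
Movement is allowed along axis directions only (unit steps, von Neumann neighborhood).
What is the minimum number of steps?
7
(one shortest path: (0, 2, 0, 2) → (0, 1, 0, 2) → (0, 0, 0, 2) → (0, 0, 1, 2) → (0, 0, 1, 3) → (1, 0, 1, 3) → (2, 0, 1, 3) → (2, 0, 1, 2))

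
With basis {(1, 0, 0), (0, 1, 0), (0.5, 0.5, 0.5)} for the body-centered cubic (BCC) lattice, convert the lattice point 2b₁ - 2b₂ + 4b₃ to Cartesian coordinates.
(4, 0, 2)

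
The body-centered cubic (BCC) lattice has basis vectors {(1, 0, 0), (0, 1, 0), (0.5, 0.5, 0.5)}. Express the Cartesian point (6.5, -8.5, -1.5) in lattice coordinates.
8b₁ - 7b₂ - 3b₃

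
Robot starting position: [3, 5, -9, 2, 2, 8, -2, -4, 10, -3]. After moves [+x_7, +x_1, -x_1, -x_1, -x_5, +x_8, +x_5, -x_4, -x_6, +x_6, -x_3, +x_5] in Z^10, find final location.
(2, 5, -10, 1, 3, 8, -1, -3, 10, -3)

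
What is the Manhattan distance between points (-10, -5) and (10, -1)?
24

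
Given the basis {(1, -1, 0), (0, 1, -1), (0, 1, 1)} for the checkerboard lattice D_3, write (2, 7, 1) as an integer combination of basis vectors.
2b₁ + 4b₂ + 5b₃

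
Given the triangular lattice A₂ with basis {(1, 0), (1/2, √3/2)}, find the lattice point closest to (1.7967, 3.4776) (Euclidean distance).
(2, 3.464)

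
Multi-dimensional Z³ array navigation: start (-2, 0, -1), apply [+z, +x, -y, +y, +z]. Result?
(-1, 0, 1)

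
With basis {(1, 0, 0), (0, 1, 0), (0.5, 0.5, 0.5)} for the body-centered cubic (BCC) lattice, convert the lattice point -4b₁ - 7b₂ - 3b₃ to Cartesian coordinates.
(-5.5, -8.5, -1.5)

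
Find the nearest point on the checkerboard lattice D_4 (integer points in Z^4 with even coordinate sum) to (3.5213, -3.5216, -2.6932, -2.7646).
(4, -4, -3, -3)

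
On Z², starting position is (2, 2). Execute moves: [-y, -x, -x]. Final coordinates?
(0, 1)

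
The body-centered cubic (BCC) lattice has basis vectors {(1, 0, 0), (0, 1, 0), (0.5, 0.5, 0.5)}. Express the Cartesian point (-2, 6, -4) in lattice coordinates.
2b₁ + 10b₂ - 8b₃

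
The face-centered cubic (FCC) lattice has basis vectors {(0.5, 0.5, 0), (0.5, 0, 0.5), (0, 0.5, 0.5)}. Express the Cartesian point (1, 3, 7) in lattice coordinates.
-3b₁ + 5b₂ + 9b₃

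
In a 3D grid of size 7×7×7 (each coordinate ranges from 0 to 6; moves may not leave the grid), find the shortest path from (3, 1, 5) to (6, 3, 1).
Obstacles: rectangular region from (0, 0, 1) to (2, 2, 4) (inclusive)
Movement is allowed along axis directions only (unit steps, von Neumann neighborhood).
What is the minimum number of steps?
9
(one shortest path: (3, 1, 5) → (4, 1, 5) → (5, 1, 5) → (6, 1, 5) → (6, 2, 5) → (6, 3, 5) → (6, 3, 4) → (6, 3, 3) → (6, 3, 2) → (6, 3, 1))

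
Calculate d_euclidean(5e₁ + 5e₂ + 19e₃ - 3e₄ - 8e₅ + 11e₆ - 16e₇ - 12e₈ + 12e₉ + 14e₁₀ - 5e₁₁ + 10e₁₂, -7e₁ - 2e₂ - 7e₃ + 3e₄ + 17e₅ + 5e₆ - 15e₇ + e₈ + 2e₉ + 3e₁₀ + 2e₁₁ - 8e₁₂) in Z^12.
48.2701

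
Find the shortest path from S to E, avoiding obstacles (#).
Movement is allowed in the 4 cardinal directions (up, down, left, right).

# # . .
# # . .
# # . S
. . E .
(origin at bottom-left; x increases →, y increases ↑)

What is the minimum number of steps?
2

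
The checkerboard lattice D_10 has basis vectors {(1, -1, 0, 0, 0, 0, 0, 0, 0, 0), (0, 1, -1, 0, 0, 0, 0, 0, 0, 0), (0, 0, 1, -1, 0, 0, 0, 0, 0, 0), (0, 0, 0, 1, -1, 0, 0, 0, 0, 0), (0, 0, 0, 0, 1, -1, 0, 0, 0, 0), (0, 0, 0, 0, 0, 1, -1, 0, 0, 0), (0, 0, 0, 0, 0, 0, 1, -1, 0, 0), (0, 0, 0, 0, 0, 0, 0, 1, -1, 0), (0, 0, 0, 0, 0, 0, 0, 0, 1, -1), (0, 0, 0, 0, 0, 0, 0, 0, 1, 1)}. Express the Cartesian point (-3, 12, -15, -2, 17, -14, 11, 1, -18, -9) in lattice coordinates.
-3b₁ + 9b₂ - 6b₃ - 8b₄ + 9b₅ - 5b₆ + 6b₇ + 7b₈ - b₉ - 10b₁₀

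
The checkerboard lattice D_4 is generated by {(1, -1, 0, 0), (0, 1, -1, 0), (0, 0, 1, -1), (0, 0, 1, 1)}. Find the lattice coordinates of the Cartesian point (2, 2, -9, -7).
2b₁ + 4b₂ + b₃ - 6b₄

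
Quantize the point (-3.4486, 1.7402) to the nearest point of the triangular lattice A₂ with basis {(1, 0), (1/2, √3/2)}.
(-3, 1.732)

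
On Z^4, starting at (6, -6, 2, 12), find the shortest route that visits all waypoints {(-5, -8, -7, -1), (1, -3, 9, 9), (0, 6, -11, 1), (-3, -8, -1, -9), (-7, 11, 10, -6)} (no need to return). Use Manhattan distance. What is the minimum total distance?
134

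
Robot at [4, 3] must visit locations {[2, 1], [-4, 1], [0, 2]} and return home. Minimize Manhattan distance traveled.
20
(one optimal route: (4, 3) → (2, 1) → (-4, 1) → (0, 2) → (4, 3))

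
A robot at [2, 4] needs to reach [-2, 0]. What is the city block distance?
8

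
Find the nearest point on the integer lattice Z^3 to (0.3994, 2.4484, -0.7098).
(0, 2, -1)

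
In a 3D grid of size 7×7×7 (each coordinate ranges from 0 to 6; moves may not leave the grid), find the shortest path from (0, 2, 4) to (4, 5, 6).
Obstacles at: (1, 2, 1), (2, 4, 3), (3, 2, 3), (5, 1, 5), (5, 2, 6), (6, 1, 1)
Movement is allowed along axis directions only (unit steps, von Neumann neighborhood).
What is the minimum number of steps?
9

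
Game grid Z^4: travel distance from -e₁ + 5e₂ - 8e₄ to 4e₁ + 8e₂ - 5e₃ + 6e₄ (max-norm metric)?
14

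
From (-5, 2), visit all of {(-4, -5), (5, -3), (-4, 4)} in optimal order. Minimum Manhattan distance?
23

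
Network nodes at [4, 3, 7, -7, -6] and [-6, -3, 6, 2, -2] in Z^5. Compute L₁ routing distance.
30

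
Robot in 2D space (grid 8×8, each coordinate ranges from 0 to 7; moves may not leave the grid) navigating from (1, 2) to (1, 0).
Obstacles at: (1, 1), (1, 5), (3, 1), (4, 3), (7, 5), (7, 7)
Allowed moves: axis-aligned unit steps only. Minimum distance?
4
(one shortest path: (1, 2) → (0, 2) → (0, 1) → (0, 0) → (1, 0))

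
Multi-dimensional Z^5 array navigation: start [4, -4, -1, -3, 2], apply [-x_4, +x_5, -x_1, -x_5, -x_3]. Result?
(3, -4, -2, -4, 2)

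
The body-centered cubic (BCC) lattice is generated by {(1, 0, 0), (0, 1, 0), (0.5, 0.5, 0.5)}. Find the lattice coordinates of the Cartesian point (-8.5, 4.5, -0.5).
-8b₁ + 5b₂ - b₃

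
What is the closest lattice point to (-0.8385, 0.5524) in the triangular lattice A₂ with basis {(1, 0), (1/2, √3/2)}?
(-0.5, 0.866)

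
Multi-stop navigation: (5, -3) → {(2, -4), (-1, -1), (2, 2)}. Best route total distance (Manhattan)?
16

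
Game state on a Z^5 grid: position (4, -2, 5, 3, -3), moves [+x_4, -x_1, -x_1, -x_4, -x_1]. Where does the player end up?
(1, -2, 5, 3, -3)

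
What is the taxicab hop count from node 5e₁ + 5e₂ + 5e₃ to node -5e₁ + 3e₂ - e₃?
18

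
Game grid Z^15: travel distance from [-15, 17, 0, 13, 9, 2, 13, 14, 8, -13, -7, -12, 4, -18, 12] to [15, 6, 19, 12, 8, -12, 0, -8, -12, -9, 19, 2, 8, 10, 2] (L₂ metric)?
66.4906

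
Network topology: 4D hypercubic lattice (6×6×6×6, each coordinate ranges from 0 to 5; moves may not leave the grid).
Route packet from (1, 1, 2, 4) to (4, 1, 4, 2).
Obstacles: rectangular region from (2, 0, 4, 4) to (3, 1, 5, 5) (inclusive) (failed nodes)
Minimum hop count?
7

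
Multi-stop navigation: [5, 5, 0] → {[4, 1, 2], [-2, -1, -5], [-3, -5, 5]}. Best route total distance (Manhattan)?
37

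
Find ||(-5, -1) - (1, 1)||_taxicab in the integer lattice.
8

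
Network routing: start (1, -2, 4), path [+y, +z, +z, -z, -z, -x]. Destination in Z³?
(0, -1, 4)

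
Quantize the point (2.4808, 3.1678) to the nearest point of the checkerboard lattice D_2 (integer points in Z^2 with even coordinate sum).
(3, 3)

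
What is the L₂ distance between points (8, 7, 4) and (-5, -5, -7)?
20.8327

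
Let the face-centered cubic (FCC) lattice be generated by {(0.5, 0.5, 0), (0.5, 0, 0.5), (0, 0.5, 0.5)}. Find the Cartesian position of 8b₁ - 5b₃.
(4, 1.5, -2.5)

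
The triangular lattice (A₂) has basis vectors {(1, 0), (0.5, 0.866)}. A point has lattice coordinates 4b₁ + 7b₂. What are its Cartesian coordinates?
(7.5, 6.062)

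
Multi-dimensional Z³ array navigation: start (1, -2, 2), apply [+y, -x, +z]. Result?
(0, -1, 3)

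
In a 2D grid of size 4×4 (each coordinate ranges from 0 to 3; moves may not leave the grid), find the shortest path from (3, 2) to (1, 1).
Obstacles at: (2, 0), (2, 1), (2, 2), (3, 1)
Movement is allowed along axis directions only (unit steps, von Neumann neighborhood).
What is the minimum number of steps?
5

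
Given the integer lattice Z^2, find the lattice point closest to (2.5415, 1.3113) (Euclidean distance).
(3, 1)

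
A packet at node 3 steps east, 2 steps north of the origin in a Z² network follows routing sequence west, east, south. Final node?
(3, 1)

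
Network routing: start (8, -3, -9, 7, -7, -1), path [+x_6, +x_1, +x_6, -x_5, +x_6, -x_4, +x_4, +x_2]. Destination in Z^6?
(9, -2, -9, 7, -8, 2)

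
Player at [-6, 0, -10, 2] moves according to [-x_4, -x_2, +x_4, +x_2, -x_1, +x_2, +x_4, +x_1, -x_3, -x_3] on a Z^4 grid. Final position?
(-6, 1, -12, 3)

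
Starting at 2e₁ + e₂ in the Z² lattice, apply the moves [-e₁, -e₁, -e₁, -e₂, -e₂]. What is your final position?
(-1, -1)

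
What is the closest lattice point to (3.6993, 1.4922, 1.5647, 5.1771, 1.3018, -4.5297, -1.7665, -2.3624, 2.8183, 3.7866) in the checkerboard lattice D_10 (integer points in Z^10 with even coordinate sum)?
(4, 2, 2, 5, 1, -5, -2, -2, 3, 4)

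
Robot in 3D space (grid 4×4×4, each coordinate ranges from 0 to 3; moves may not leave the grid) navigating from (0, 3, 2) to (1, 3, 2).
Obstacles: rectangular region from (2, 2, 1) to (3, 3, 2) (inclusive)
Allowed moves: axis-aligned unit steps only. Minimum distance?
1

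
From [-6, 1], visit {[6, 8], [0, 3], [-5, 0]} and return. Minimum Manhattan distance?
40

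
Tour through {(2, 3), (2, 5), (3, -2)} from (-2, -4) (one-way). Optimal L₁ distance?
15
(one optimal route: (-2, -4) → (3, -2) → (2, 3) → (2, 5))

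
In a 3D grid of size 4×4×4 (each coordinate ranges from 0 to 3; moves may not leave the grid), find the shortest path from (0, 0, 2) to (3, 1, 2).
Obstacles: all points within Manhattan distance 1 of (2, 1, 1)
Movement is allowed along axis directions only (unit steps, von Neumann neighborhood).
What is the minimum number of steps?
4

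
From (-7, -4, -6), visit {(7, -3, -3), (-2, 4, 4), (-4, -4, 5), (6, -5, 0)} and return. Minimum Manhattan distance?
70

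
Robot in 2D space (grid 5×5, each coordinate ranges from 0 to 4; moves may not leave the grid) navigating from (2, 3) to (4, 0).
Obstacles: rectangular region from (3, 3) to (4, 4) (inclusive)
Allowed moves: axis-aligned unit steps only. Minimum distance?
5
(one shortest path: (2, 3) → (2, 2) → (3, 2) → (4, 2) → (4, 1) → (4, 0))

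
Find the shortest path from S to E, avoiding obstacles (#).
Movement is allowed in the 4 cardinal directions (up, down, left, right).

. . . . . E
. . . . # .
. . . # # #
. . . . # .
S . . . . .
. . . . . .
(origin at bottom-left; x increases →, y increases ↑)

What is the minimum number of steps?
9
(one shortest path: (0, 1) → (1, 1) → (2, 1) → (2, 2) → (2, 3) → (2, 4) → (3, 4) → (3, 5) → (4, 5) → (5, 5))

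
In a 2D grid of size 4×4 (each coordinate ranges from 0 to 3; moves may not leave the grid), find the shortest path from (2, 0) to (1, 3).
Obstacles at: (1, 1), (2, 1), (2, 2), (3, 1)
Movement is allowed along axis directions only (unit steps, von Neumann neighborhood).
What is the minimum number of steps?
6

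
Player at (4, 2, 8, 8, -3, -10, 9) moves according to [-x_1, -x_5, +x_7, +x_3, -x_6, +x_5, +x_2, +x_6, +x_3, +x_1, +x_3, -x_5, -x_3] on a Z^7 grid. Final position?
(4, 3, 10, 8, -4, -10, 10)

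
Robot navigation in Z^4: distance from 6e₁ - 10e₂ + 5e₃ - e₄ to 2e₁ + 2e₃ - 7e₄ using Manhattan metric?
23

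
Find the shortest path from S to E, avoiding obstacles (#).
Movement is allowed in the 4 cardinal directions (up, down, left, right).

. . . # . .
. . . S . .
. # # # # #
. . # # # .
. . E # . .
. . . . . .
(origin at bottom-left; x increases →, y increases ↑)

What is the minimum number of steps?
8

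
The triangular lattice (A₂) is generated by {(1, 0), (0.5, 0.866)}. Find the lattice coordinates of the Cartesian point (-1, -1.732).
-2b₂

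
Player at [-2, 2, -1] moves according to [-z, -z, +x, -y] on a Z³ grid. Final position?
(-1, 1, -3)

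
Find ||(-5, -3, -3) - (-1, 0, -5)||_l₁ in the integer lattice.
9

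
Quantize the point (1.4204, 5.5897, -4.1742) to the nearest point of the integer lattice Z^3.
(1, 6, -4)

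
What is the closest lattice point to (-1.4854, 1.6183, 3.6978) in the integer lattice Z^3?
(-1, 2, 4)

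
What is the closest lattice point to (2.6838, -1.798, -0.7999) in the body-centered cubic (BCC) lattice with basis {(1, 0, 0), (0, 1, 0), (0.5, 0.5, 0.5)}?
(3, -2, -1)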